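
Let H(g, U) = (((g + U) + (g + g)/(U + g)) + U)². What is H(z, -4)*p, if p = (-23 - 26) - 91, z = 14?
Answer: -54208/5 ≈ -10842.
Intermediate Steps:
H(g, U) = (g + 2*U + 2*g/(U + g))² (H(g, U) = (((U + g) + (2*g)/(U + g)) + U)² = (((U + g) + 2*g/(U + g)) + U)² = ((U + g + 2*g/(U + g)) + U)² = (g + 2*U + 2*g/(U + g))²)
p = -140 (p = -49 - 91 = -140)
H(z, -4)*p = (((-4)² + (-4 + 14)² + 2*14 - 4*14)²/(-4 + 14)²)*(-140) = ((16 + 10² + 28 - 56)²/10²)*(-140) = ((16 + 100 + 28 - 56)²/100)*(-140) = ((1/100)*88²)*(-140) = ((1/100)*7744)*(-140) = (1936/25)*(-140) = -54208/5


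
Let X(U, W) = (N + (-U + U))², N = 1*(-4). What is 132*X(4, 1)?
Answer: 2112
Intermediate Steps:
N = -4
X(U, W) = 16 (X(U, W) = (-4 + (-U + U))² = (-4 + 0)² = (-4)² = 16)
132*X(4, 1) = 132*16 = 2112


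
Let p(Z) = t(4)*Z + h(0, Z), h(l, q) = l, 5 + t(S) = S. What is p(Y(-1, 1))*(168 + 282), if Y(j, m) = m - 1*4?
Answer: 1350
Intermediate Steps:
t(S) = -5 + S
Y(j, m) = -4 + m (Y(j, m) = m - 4 = -4 + m)
p(Z) = -Z (p(Z) = (-5 + 4)*Z + 0 = -Z + 0 = -Z)
p(Y(-1, 1))*(168 + 282) = (-(-4 + 1))*(168 + 282) = -1*(-3)*450 = 3*450 = 1350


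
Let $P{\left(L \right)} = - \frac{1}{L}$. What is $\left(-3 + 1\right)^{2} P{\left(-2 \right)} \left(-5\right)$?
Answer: $-10$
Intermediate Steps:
$\left(-3 + 1\right)^{2} P{\left(-2 \right)} \left(-5\right) = \left(-3 + 1\right)^{2} \left(- \frac{1}{-2}\right) \left(-5\right) = \left(-2\right)^{2} \left(\left(-1\right) \left(- \frac{1}{2}\right)\right) \left(-5\right) = 4 \cdot \frac{1}{2} \left(-5\right) = 2 \left(-5\right) = -10$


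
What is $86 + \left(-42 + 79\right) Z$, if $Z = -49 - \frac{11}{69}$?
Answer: $- \frac{119570}{69} \approx -1732.9$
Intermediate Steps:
$Z = - \frac{3392}{69}$ ($Z = -49 - \frac{11}{69} = - \frac{3392}{69} \approx -49.159$)
$86 + \left(-42 + 79\right) Z = 86 + \left(-42 + 79\right) \left(- \frac{3392}{69}\right) = 86 + 37 \left(- \frac{3392}{69}\right) = 86 - \frac{125504}{69} = - \frac{119570}{69}$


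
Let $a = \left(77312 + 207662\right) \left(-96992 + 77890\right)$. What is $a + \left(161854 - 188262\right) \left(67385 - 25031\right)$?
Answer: $-6562057780$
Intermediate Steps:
$a = -5443573348$ ($a = 284974 \left(-19102\right) = -5443573348$)
$a + \left(161854 - 188262\right) \left(67385 - 25031\right) = -5443573348 + \left(161854 - 188262\right) \left(67385 - 25031\right) = -5443573348 - 1118484432 = -6562057780$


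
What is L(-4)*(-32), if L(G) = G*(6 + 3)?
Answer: 1152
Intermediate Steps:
L(G) = 9*G (L(G) = G*9 = 9*G)
L(-4)*(-32) = (9*(-4))*(-32) = -36*(-32) = 1152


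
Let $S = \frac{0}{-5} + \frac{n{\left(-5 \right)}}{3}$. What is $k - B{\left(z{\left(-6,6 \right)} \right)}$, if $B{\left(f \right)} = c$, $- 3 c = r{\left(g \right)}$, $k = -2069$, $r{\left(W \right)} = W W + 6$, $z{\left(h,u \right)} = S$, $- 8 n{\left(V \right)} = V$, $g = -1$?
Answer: $- \frac{6200}{3} \approx -2066.7$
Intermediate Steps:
$n{\left(V \right)} = - \frac{V}{8}$
$S = \frac{5}{24}$ ($S = \frac{0}{-5} + \frac{\left(- \frac{1}{8}\right) \left(-5\right)}{3} = 0 \left(- \frac{1}{5}\right) + \frac{5}{8} \cdot \frac{1}{3} = 0 + \frac{5}{24} = \frac{5}{24} \approx 0.20833$)
$z{\left(h,u \right)} = \frac{5}{24}$
$r{\left(W \right)} = 6 + W^{2}$ ($r{\left(W \right)} = W^{2} + 6 = 6 + W^{2}$)
$c = - \frac{7}{3}$ ($c = - \frac{6 + \left(-1\right)^{2}}{3} = - \frac{6 + 1}{3} = \left(- \frac{1}{3}\right) 7 = - \frac{7}{3} \approx -2.3333$)
$B{\left(f \right)} = - \frac{7}{3}$
$k - B{\left(z{\left(-6,6 \right)} \right)} = -2069 - - \frac{7}{3} = -2069 + \frac{7}{3} = - \frac{6200}{3}$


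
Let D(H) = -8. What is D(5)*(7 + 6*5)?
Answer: -296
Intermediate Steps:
D(5)*(7 + 6*5) = -8*(7 + 6*5) = -8*(7 + 30) = -8*37 = -296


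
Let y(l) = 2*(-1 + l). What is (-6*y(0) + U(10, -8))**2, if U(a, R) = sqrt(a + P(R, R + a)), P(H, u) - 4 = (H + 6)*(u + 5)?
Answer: 144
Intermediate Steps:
y(l) = -2 + 2*l
P(H, u) = 4 + (5 + u)*(6 + H) (P(H, u) = 4 + (H + 6)*(u + 5) = 4 + (6 + H)*(5 + u) = 4 + (5 + u)*(6 + H))
U(a, R) = sqrt(34 + 7*a + 11*R + R*(R + a)) (U(a, R) = sqrt(a + (34 + 5*R + 6*(R + a) + R*(R + a))) = sqrt(a + (34 + 5*R + (6*R + 6*a) + R*(R + a))) = sqrt(a + (34 + 6*a + 11*R + R*(R + a))) = sqrt(34 + 7*a + 11*R + R*(R + a)))
(-6*y(0) + U(10, -8))**2 = (-6*(-2 + 2*0) + sqrt(34 + 7*10 + 11*(-8) - 8*(-8 + 10)))**2 = (-6*(-2 + 0) + sqrt(34 + 70 - 88 - 8*2))**2 = (-6*(-2) + sqrt(34 + 70 - 88 - 16))**2 = (12 + sqrt(0))**2 = (12 + 0)**2 = 12**2 = 144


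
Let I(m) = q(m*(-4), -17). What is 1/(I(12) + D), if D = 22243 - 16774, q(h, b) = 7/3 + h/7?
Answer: 21/114754 ≈ 0.00018300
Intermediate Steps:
q(h, b) = 7/3 + h/7 (q(h, b) = 7*(⅓) + h*(⅐) = 7/3 + h/7)
I(m) = 7/3 - 4*m/7 (I(m) = 7/3 + (m*(-4))/7 = 7/3 + (-4*m)/7 = 7/3 - 4*m/7)
D = 5469
1/(I(12) + D) = 1/((7/3 - 4/7*12) + 5469) = 1/((7/3 - 48/7) + 5469) = 1/(-95/21 + 5469) = 1/(114754/21) = 21/114754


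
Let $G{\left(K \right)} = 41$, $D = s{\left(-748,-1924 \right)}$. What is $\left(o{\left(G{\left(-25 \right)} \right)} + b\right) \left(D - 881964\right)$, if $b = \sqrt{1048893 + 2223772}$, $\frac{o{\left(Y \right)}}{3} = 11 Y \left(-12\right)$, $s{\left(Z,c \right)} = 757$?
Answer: $14307276852 - 881207 \sqrt{3272665} \approx 1.2713 \cdot 10^{10}$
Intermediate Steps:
$D = 757$
$o{\left(Y \right)} = - 396 Y$ ($o{\left(Y \right)} = 3 \cdot 11 Y \left(-12\right) = 3 \left(- 132 Y\right) = - 396 Y$)
$b = \sqrt{3272665} \approx 1809.1$
$\left(o{\left(G{\left(-25 \right)} \right)} + b\right) \left(D - 881964\right) = \left(\left(-396\right) 41 + \sqrt{3272665}\right) \left(757 - 881964\right) = \left(-16236 + \sqrt{3272665}\right) \left(-881207\right) = 14307276852 - 881207 \sqrt{3272665}$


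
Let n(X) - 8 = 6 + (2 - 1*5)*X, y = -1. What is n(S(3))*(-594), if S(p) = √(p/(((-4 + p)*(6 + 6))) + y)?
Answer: -8316 + 891*I*√5 ≈ -8316.0 + 1992.3*I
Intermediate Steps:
S(p) = √(-1 + p/(-48 + 12*p)) (S(p) = √(p/(((-4 + p)*(6 + 6))) - 1) = √(p/(((-4 + p)*12)) - 1) = √(p/(-48 + 12*p) - 1) = √(-1 + p/(-48 + 12*p)))
n(X) = 14 - 3*X (n(X) = 8 + (6 + (2 - 1*5)*X) = 8 + (6 + (2 - 5)*X) = 8 + (6 - 3*X) = 14 - 3*X)
n(S(3))*(-594) = (14 - √3*√((48 - 11*3)/(-4 + 3))/2)*(-594) = (14 - √3*√((48 - 33)/(-1))/2)*(-594) = (14 - √3*√(-1*15)/2)*(-594) = (14 - √3*√(-15)/2)*(-594) = (14 - √3*I*√15/2)*(-594) = (14 - 3*I*√5/2)*(-594) = -8316 + 891*I*√5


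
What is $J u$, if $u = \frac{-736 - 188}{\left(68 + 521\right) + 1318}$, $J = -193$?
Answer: $\frac{178332}{1907} \approx 93.514$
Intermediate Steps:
$u = - \frac{924}{1907}$ ($u = - \frac{924}{589 + 1318} = - \frac{924}{1907} \approx -0.48453$)
$J u = \left(-193\right) \left(- \frac{924}{1907}\right) = \frac{178332}{1907}$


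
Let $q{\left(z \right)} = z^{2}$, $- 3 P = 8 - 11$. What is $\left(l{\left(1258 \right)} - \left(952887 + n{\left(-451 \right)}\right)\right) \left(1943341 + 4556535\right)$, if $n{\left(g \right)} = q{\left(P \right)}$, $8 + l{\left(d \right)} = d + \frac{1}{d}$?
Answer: $- \frac{3890697735792614}{629} \approx -6.1855 \cdot 10^{12}$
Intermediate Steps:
$P = 1$ ($P = - \frac{8 - 11}{3} = \left(- \frac{1}{3}\right) \left(-3\right) = 1$)
$l{\left(d \right)} = -8 + d + \frac{1}{d}$ ($l{\left(d \right)} = -8 + \left(d + \frac{1}{d}\right) = -8 + d + \frac{1}{d}$)
$n{\left(g \right)} = 1$ ($n{\left(g \right)} = 1^{2} = 1$)
$\left(l{\left(1258 \right)} - \left(952887 + n{\left(-451 \right)}\right)\right) \left(1943341 + 4556535\right) = \left(\left(-8 + 1258 + \frac{1}{1258}\right) - 952888\right) \left(1943341 + 4556535\right) = \left(\left(-8 + 1258 + \frac{1}{1258}\right) - 952888\right) 6499876 = \left(\frac{1572501}{1258} - 952888\right) 6499876 = \left(- \frac{1197160603}{1258}\right) 6499876 = - \frac{3890697735792614}{629}$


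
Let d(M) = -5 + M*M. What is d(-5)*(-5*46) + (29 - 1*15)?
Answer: -4586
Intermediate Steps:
d(M) = -5 + M**2
d(-5)*(-5*46) + (29 - 1*15) = (-5 + (-5)**2)*(-5*46) + (29 - 1*15) = (-5 + 25)*(-230) + (29 - 15) = 20*(-230) + 14 = -4600 + 14 = -4586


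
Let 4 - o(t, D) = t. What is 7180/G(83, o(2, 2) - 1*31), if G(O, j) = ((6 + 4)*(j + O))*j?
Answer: -359/783 ≈ -0.45849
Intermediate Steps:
o(t, D) = 4 - t
G(O, j) = j*(10*O + 10*j) (G(O, j) = (10*(O + j))*j = (10*O + 10*j)*j = j*(10*O + 10*j))
7180/G(83, o(2, 2) - 1*31) = 7180/((10*((4 - 1*2) - 1*31)*(83 + ((4 - 1*2) - 1*31)))) = 7180/((10*((4 - 2) - 31)*(83 + ((4 - 2) - 31)))) = 7180/((10*(2 - 31)*(83 + (2 - 31)))) = 7180/((10*(-29)*(83 - 29))) = 7180/((10*(-29)*54)) = 7180/(-15660) = 7180*(-1/15660) = -359/783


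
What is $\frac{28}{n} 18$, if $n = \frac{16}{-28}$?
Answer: $-882$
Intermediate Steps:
$n = - \frac{4}{7}$ ($n = 16 \left(- \frac{1}{28}\right) = - \frac{4}{7} \approx -0.57143$)
$\frac{28}{n} 18 = \frac{28}{- \frac{4}{7}} \cdot 18 = 28 \left(- \frac{7}{4}\right) 18 = \left(-49\right) 18 = -882$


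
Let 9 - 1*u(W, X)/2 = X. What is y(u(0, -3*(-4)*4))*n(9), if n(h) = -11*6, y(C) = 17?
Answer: -1122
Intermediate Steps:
u(W, X) = 18 - 2*X
n(h) = -66
y(u(0, -3*(-4)*4))*n(9) = 17*(-66) = -1122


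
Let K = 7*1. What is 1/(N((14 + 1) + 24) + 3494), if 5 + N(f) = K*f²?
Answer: 1/14136 ≈ 7.0741e-5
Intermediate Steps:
K = 7
N(f) = -5 + 7*f²
1/(N((14 + 1) + 24) + 3494) = 1/((-5 + 7*((14 + 1) + 24)²) + 3494) = 1/((-5 + 7*(15 + 24)²) + 3494) = 1/((-5 + 7*39²) + 3494) = 1/((-5 + 7*1521) + 3494) = 1/((-5 + 10647) + 3494) = 1/(10642 + 3494) = 1/14136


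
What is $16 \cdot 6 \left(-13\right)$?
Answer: $-1248$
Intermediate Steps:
$16 \cdot 6 \left(-13\right) = 96 \left(-13\right) = -1248$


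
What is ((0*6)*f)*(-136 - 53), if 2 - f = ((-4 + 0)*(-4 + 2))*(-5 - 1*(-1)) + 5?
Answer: 0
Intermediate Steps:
f = 29 (f = 2 - (((-4 + 0)*(-4 + 2))*(-5 - 1*(-1)) + 5) = 2 - ((-4*(-2))*(-5 + 1) + 5) = 2 - (8*(-4) + 5) = 2 - (-32 + 5) = 2 - 1*(-27) = 2 + 27 = 29)
((0*6)*f)*(-136 - 53) = ((0*6)*29)*(-136 - 53) = (0*29)*(-189) = 0*(-189) = 0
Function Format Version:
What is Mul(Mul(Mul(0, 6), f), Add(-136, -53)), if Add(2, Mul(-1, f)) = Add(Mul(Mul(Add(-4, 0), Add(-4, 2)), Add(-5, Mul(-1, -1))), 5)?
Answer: 0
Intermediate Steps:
f = 29 (f = Add(2, Mul(-1, Add(Mul(Mul(Add(-4, 0), Add(-4, 2)), Add(-5, Mul(-1, -1))), 5))) = Add(2, Mul(-1, Add(Mul(Mul(-4, -2), Add(-5, 1)), 5))) = Add(2, Mul(-1, Add(Mul(8, -4), 5))) = Add(2, Mul(-1, Add(-32, 5))) = Add(2, Mul(-1, -27)) = Add(2, 27) = 29)
Mul(Mul(Mul(0, 6), f), Add(-136, -53)) = Mul(Mul(Mul(0, 6), 29), Add(-136, -53)) = Mul(Mul(0, 29), -189) = Mul(0, -189) = 0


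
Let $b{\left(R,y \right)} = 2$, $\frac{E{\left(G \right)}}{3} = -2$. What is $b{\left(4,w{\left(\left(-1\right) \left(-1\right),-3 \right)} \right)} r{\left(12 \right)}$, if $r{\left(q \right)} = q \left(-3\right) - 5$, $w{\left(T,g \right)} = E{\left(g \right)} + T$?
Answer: $-82$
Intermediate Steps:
$E{\left(G \right)} = -6$ ($E{\left(G \right)} = 3 \left(-2\right) = -6$)
$w{\left(T,g \right)} = -6 + T$
$r{\left(q \right)} = -5 - 3 q$ ($r{\left(q \right)} = - 3 q - 5 = -5 - 3 q$)
$b{\left(4,w{\left(\left(-1\right) \left(-1\right),-3 \right)} \right)} r{\left(12 \right)} = 2 \left(-5 - 36\right) = 2 \left(-41\right) = -82$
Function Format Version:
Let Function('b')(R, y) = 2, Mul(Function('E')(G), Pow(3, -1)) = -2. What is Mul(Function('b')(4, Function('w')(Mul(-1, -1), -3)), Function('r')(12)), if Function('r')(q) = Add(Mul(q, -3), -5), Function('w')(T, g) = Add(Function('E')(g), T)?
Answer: -82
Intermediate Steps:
Function('E')(G) = -6 (Function('E')(G) = Mul(3, -2) = -6)
Function('w')(T, g) = Add(-6, T)
Function('r')(q) = Add(-5, Mul(-3, q)) (Function('r')(q) = Add(Mul(-3, q), -5) = Add(-5, Mul(-3, q)))
Mul(Function('b')(4, Function('w')(Mul(-1, -1), -3)), Function('r')(12)) = Mul(2, Add(-5, Mul(-3, 12))) = Mul(2, Add(-5, -36)) = Mul(2, -41) = -82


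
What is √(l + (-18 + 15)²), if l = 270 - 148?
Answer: √131 ≈ 11.446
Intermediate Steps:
l = 122
√(l + (-18 + 15)²) = √(122 + (-18 + 15)²) = √(122 + (-3)²) = √(122 + 9) = √131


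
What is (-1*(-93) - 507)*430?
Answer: -178020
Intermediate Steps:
(-1*(-93) - 507)*430 = (93 - 507)*430 = -414*430 = -178020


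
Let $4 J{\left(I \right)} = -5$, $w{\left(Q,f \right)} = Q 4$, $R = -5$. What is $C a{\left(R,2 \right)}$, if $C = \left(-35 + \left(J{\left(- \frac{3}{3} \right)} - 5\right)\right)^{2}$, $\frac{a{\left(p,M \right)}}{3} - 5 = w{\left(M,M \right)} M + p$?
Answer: $81675$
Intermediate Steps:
$w{\left(Q,f \right)} = 4 Q$
$J{\left(I \right)} = - \frac{5}{4}$ ($J{\left(I \right)} = \frac{1}{4} \left(-5\right) = - \frac{5}{4}$)
$a{\left(p,M \right)} = 15 + 3 p + 12 M^{2}$ ($a{\left(p,M \right)} = 15 + 3 \left(4 M M + p\right) = 15 + 3 \left(4 M^{2} + p\right) = 15 + 3 \left(p + 4 M^{2}\right) = 15 + \left(3 p + 12 M^{2}\right) = 15 + 3 p + 12 M^{2}$)
$C = \frac{27225}{16}$ ($C = \left(-35 - \frac{25}{4}\right)^{2} = \left(- \frac{165}{4}\right)^{2} = \frac{27225}{16} \approx 1701.6$)
$C a{\left(R,2 \right)} = \frac{27225 \left(15 + 3 \left(-5\right) + 12 \cdot 2^{2}\right)}{16} = \frac{27225 \left(15 - 15 + 12 \cdot 4\right)}{16} = \frac{27225 \left(15 - 15 + 48\right)}{16} = \frac{27225}{16} \cdot 48 = 81675$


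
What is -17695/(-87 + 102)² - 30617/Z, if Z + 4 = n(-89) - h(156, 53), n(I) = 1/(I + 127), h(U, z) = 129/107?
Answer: 5527464689/947655 ≈ 5832.8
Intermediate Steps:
h(U, z) = 129/107 (h(U, z) = 129*(1/107) = 129/107)
n(I) = 1/(127 + I)
Z = -21059/4066 (Z = -4 + (1/(127 - 89) - 1*129/107) = -4 + (1/38 - 129/107) = -4 - 4795/4066 = -21059/4066 ≈ -5.1793)
-17695/(-87 + 102)² - 30617/Z = -17695/(-87 + 102)² - 30617/(-21059/4066) = -17695/(15²) - 30617*(-4066/21059) = -17695/225 + 124488722/21059 = -17695*1/225 + 124488722/21059 = -3539/45 + 124488722/21059 = 5527464689/947655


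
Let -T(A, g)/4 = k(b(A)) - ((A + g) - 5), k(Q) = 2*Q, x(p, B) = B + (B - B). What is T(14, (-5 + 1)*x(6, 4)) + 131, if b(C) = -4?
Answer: 135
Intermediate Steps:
x(p, B) = B (x(p, B) = B + 0 = B)
T(A, g) = 12 + 4*A + 4*g (T(A, g) = -4*(2*(-4) - ((A + g) - 5)) = -4*(-8 - (-5 + A + g)) = -4*(-8 + (5 - A - g)) = -4*(-3 - A - g) = 12 + 4*A + 4*g)
T(14, (-5 + 1)*x(6, 4)) + 131 = (12 + 4*14 + 4*((-5 + 1)*4)) + 131 = (12 + 56 + 4*(-4*4)) + 131 = (12 + 56 + 4*(-16)) + 131 = (12 + 56 - 64) + 131 = 4 + 131 = 135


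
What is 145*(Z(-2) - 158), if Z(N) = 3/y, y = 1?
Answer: -22475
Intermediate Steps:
Z(N) = 3 (Z(N) = 3/1 = 3*1 = 3)
145*(Z(-2) - 158) = 145*(3 - 158) = 145*(-155) = -22475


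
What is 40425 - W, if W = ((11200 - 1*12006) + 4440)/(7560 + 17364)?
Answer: 503774533/12462 ≈ 40425.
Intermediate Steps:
W = 1817/12462 (W = ((11200 - 12006) + 4440)/24924 = (-806 + 4440)*(1/24924) = 3634*(1/24924) = 1817/12462 ≈ 0.14580)
40425 - W = 40425 - 1*1817/12462 = 40425 - 1817/12462 = 503774533/12462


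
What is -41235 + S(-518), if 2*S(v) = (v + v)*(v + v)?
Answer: 495413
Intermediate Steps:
S(v) = 2*v**2 (S(v) = ((v + v)*(v + v))/2 = ((2*v)*(2*v))/2 = (4*v**2)/2 = 2*v**2)
-41235 + S(-518) = -41235 + 2*(-518)**2 = -41235 + 2*268324 = -41235 + 536648 = 495413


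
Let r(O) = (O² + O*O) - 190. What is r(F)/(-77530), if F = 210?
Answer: -8801/7753 ≈ -1.1352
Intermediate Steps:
r(O) = -190 + 2*O² (r(O) = (O² + O²) - 190 = 2*O² - 190 = -190 + 2*O²)
r(F)/(-77530) = (-190 + 2*210²)/(-77530) = (-190 + 2*44100)*(-1/77530) = (-190 + 88200)*(-1/77530) = 88010*(-1/77530) = -8801/7753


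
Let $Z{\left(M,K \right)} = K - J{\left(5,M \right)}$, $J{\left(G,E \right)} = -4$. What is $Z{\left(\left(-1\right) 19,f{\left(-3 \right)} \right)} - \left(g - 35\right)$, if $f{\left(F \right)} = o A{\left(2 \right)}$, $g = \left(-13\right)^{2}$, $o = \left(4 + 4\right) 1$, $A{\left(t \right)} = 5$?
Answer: $-90$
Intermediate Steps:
$o = 8$ ($o = 8 \cdot 1 = 8$)
$g = 169$
$f{\left(F \right)} = 40$ ($f{\left(F \right)} = 8 \cdot 5 = 40$)
$Z{\left(M,K \right)} = 4 + K$ ($Z{\left(M,K \right)} = K - -4 = K + 4 = 4 + K$)
$Z{\left(\left(-1\right) 19,f{\left(-3 \right)} \right)} - \left(g - 35\right) = \left(4 + 40\right) - \left(169 - 35\right) = 44 - 134 = -90$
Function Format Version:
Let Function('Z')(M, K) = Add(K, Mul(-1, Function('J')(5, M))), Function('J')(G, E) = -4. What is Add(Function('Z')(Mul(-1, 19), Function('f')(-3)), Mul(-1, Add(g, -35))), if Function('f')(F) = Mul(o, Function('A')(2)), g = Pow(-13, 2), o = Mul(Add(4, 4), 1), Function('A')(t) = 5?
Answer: -90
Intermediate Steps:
o = 8 (o = Mul(8, 1) = 8)
g = 169
Function('f')(F) = 40 (Function('f')(F) = Mul(8, 5) = 40)
Function('Z')(M, K) = Add(4, K) (Function('Z')(M, K) = Add(K, Mul(-1, -4)) = Add(K, 4) = Add(4, K))
Add(Function('Z')(Mul(-1, 19), Function('f')(-3)), Mul(-1, Add(g, -35))) = Add(Add(4, 40), Mul(-1, Add(169, -35))) = Add(44, Mul(-1, 134)) = Add(44, -134) = -90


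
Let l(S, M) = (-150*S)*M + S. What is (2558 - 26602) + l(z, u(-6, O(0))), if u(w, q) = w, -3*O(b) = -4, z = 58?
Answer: 28214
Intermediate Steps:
O(b) = 4/3 (O(b) = -⅓*(-4) = 4/3)
l(S, M) = S - 150*M*S (l(S, M) = -150*M*S + S = S - 150*M*S)
(2558 - 26602) + l(z, u(-6, O(0))) = (2558 - 26602) + 58*(1 - 150*(-6)) = -24044 + 58*(1 + 900) = -24044 + 58*901 = -24044 + 52258 = 28214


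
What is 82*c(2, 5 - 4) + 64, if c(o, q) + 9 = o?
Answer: -510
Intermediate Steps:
c(o, q) = -9 + o
82*c(2, 5 - 4) + 64 = 82*(-9 + 2) + 64 = 82*(-7) + 64 = -574 + 64 = -510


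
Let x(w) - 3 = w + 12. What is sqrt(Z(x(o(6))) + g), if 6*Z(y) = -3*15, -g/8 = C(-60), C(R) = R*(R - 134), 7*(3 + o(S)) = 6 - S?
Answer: 3*I*sqrt(41390)/2 ≈ 305.17*I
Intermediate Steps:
o(S) = -15/7 - S/7 (o(S) = -3 + (6 - S)/7 = -3 + (6/7 - S/7) = -15/7 - S/7)
x(w) = 15 + w (x(w) = 3 + (w + 12) = 3 + (12 + w) = 15 + w)
C(R) = R*(-134 + R)
g = -93120 (g = -(-480)*(-134 - 60) = -(-480)*(-194) = -8*11640 = -93120)
Z(y) = -15/2 (Z(y) = (-3*15)/6 = (1/6)*(-45) = -15/2)
sqrt(Z(x(o(6))) + g) = sqrt(-15/2 - 93120) = sqrt(-186255/2) = 3*I*sqrt(41390)/2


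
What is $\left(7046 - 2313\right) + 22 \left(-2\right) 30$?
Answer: $3413$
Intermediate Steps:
$\left(7046 - 2313\right) + 22 \left(-2\right) 30 = 4733 - 1320 = 3413$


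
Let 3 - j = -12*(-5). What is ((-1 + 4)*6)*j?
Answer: -1026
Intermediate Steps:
j = -57 (j = 3 - (-12)*(-5) = 3 - 1*60 = 3 - 60 = -57)
((-1 + 4)*6)*j = ((-1 + 4)*6)*(-57) = (3*6)*(-57) = 18*(-57) = -1026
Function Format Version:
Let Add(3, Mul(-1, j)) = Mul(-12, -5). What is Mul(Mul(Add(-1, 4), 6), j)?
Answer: -1026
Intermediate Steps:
j = -57 (j = Add(3, Mul(-1, Mul(-12, -5))) = Add(3, Mul(-1, 60)) = Add(3, -60) = -57)
Mul(Mul(Add(-1, 4), 6), j) = Mul(Mul(Add(-1, 4), 6), -57) = Mul(Mul(3, 6), -57) = Mul(18, -57) = -1026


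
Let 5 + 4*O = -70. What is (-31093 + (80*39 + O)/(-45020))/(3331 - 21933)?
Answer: 1119847969/669969632 ≈ 1.6715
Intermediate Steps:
O = -75/4 (O = -5/4 + (¼)*(-70) = -5/4 - 35/2 = -75/4 ≈ -18.750)
(-31093 + (80*39 + O)/(-45020))/(3331 - 21933) = (-31093 + (80*39 - 75/4)/(-45020))/(3331 - 21933) = (-31093 + (3120 - 75/4)*(-1/45020))/(-18602) = (-31093 + (12405/4)*(-1/45020))*(-1/18602) = (-31093 - 2481/36016)*(-1/18602) = -1119847969/36016*(-1/18602) = 1119847969/669969632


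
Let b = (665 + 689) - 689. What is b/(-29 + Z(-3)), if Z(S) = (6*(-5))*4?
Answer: -665/149 ≈ -4.4631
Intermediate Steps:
Z(S) = -120 (Z(S) = -30*4 = -120)
b = 665 (b = 1354 - 689 = 665)
b/(-29 + Z(-3)) = 665/(-29 - 120) = 665/(-149) = -1/149*665 = -665/149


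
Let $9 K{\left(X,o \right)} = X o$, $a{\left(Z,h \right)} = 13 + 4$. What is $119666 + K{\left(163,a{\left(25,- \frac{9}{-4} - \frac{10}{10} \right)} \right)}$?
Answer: $\frac{1079765}{9} \approx 1.1997 \cdot 10^{5}$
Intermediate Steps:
$a{\left(Z,h \right)} = 17$
$K{\left(X,o \right)} = \frac{X o}{9}$
$119666 + K{\left(163,a{\left(25,- \frac{9}{-4} - \frac{10}{10} \right)} \right)} = 119666 + \frac{1}{9} \cdot 163 \cdot 17 = 119666 + \frac{2771}{9} = \frac{1079765}{9}$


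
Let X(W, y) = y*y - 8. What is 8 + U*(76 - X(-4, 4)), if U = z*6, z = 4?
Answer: 1640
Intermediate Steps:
X(W, y) = -8 + y² (X(W, y) = y² - 8 = -8 + y²)
U = 24 (U = 4*6 = 24)
8 + U*(76 - X(-4, 4)) = 8 + 24*(76 - (-8 + 4²)) = 8 + 24*(76 - (-8 + 16)) = 8 + 24*(76 - 1*8) = 8 + 24*(76 - 8) = 8 + 24*68 = 8 + 1632 = 1640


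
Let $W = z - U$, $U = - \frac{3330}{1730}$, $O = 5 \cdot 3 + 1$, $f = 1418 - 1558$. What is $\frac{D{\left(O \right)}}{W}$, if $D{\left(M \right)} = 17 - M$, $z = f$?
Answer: $- \frac{173}{23887} \approx -0.0072424$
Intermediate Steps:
$f = -140$ ($f = 1418 - 1558 = -140$)
$O = 16$ ($O = 15 + 1 = 16$)
$z = -140$
$U = - \frac{333}{173}$ ($U = \left(-3330\right) \frac{1}{1730} = - \frac{333}{173} \approx -1.9249$)
$W = - \frac{23887}{173}$ ($W = -140 - - \frac{333}{173} = -140 + \frac{333}{173} = - \frac{23887}{173} \approx -138.08$)
$\frac{D{\left(O \right)}}{W} = \frac{17 - 16}{- \frac{23887}{173}} = \left(17 - 16\right) \left(- \frac{173}{23887}\right) = 1 \left(- \frac{173}{23887}\right) = - \frac{173}{23887}$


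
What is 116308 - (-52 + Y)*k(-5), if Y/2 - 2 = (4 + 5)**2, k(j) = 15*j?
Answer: 124858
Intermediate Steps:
Y = 166 (Y = 4 + 2*(4 + 5)**2 = 4 + 2*9**2 = 4 + 2*81 = 4 + 162 = 166)
116308 - (-52 + Y)*k(-5) = 116308 - (-52 + 166)*15*(-5) = 116308 - 114*(-75) = 116308 - 1*(-8550) = 116308 + 8550 = 124858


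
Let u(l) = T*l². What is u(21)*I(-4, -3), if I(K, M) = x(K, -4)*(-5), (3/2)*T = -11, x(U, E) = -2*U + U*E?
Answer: 388080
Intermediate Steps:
x(U, E) = -2*U + E*U
T = -22/3 (T = (⅔)*(-11) = -22/3 ≈ -7.3333)
u(l) = -22*l²/3
I(K, M) = 30*K (I(K, M) = (K*(-2 - 4))*(-5) = (K*(-6))*(-5) = -6*K*(-5) = 30*K)
u(21)*I(-4, -3) = (-22/3*21²)*(30*(-4)) = -22/3*441*(-120) = -3234*(-120) = 388080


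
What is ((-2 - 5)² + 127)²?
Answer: 30976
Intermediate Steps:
((-2 - 5)² + 127)² = ((-7)² + 127)² = (49 + 127)² = 176² = 30976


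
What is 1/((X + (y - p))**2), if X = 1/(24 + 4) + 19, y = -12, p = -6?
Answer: 784/133225 ≈ 0.0058848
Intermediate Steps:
X = 533/28 (X = 1/28 + 19 = 533/28 ≈ 19.036)
1/((X + (y - p))**2) = 1/((533/28 + (-12 - 1*(-6)))**2) = 1/((533/28 + (-12 + 6))**2) = 1/((533/28 - 6)**2) = 1/((365/28)**2) = 1/(133225/784) = 784/133225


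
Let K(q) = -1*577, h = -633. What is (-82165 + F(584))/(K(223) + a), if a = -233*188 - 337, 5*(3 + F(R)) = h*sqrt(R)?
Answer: 41084/22359 + 211*sqrt(146)/37265 ≈ 1.9059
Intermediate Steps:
K(q) = -577
F(R) = -3 - 633*sqrt(R)/5 (F(R) = -3 + (-633*sqrt(R))/5 = -3 - 633*sqrt(R)/5)
a = -44141 (a = -43804 - 337 = -44141)
(-82165 + F(584))/(K(223) + a) = (-82165 + (-3 - 1266*sqrt(146)/5))/(-577 - 44141) = (-82165 + (-3 - 1266*sqrt(146)/5))/(-44718) = (-82165 + (-3 - 1266*sqrt(146)/5))*(-1/44718) = (-82168 - 1266*sqrt(146)/5)*(-1/44718) = 41084/22359 + 211*sqrt(146)/37265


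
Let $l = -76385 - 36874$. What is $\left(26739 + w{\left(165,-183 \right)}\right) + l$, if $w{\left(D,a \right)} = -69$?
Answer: $-86589$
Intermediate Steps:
$l = -113259$
$\left(26739 + w{\left(165,-183 \right)}\right) + l = \left(26739 - 69\right) - 113259 = 26670 - 113259 = -86589$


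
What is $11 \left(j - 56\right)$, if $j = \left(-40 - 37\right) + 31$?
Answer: $-1122$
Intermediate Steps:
$j = -46$ ($j = -77 + 31 = -46$)
$11 \left(j - 56\right) = 11 \left(-46 - 56\right) = 11 \left(-102\right) = -1122$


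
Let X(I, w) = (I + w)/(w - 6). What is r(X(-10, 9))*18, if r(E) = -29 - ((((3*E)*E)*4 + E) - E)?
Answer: -546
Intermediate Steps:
X(I, w) = (I + w)/(-6 + w)
r(E) = -29 - 12*E**2 (r(E) = -29 - (((3*E**2)*4 + E) - E) = -29 - ((12*E**2 + E) - E) = -29 - ((E + 12*E**2) - E) = -29 - 12*E**2)
r(X(-10, 9))*18 = (-29 - 12*(-10 + 9)**2/(-6 + 9)**2)*18 = (-29 - 12*(-1/3)**2)*18 = (-29 - 12*1/9)*18 = (-29 - 4/3)*18 = -91/3*18 = -546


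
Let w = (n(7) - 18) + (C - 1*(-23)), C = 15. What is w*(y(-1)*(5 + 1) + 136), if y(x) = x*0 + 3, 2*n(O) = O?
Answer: 3619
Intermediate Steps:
n(O) = O/2
y(x) = 3 (y(x) = 0 + 3 = 3)
w = 47/2 (w = ((½)*7 - 18) + (15 - 1*(-23)) = (7/2 - 18) + (15 + 23) = -29/2 + 38 = 47/2 ≈ 23.500)
w*(y(-1)*(5 + 1) + 136) = 47*(3*(5 + 1) + 136)/2 = 47*(3*6 + 136)/2 = 47*(18 + 136)/2 = (47/2)*154 = 3619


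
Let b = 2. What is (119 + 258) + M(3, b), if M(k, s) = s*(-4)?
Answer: 369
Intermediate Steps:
M(k, s) = -4*s
(119 + 258) + M(3, b) = (119 + 258) - 4*2 = 377 - 8 = 369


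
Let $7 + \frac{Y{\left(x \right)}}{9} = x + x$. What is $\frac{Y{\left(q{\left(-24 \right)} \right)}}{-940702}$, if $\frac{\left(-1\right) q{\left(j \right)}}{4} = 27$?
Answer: $\frac{2007}{940702} \approx 0.0021335$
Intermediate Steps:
$q{\left(j \right)} = -108$ ($q{\left(j \right)} = \left(-4\right) 27 = -108$)
$Y{\left(x \right)} = -63 + 18 x$ ($Y{\left(x \right)} = -63 + 9 \left(x + x\right) = -63 + 9 \cdot 2 x = -63 + 18 x$)
$\frac{Y{\left(q{\left(-24 \right)} \right)}}{-940702} = \frac{-63 + 18 \left(-108\right)}{-940702} = \left(-63 - 1944\right) \left(- \frac{1}{940702}\right) = \left(-2007\right) \left(- \frac{1}{940702}\right) = \frac{2007}{940702}$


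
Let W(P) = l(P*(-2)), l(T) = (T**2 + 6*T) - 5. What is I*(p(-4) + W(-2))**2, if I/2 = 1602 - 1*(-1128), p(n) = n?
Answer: 5247060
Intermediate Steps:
l(T) = -5 + T**2 + 6*T
W(P) = -5 - 12*P + 4*P**2 (W(P) = -5 + (P*(-2))**2 + 6*(P*(-2)) = -5 + (-2*P)**2 + 6*(-2*P) = -5 + 4*P**2 - 12*P = -5 - 12*P + 4*P**2)
I = 5460 (I = 2*(1602 - 1*(-1128)) = 2*(1602 + 1128) = 2*2730 = 5460)
I*(p(-4) + W(-2))**2 = 5460*(-4 + (-5 - 12*(-2) + 4*(-2)**2))**2 = 5460*(-4 + (-5 + 24 + 4*4))**2 = 5460*(-4 + (-5 + 24 + 16))**2 = 5460*(-4 + 35)**2 = 5460*31**2 = 5460*961 = 5247060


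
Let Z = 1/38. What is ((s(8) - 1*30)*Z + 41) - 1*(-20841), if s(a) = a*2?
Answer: 396751/19 ≈ 20882.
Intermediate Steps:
Z = 1/38 ≈ 0.026316
s(a) = 2*a
((s(8) - 1*30)*Z + 41) - 1*(-20841) = ((2*8 - 1*30)*(1/38) + 41) - 1*(-20841) = ((16 - 30)*(1/38) + 41) + 20841 = (-14*1/38 + 41) + 20841 = (-7/19 + 41) + 20841 = 772/19 + 20841 = 396751/19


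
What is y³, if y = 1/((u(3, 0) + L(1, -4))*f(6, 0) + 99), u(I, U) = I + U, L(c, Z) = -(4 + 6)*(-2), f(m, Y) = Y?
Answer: 1/970299 ≈ 1.0306e-6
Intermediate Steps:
L(c, Z) = 20 (L(c, Z) = -1*10*(-2) = -10*(-2) = 20)
y = 1/99 (y = 1/(((3 + 0) + 20)*0 + 99) = 1/((3 + 20)*0 + 99) = 1/(23*0 + 99) = 1/(0 + 99) = 1/99 ≈ 0.010101)
y³ = (1/99)³ = 1/970299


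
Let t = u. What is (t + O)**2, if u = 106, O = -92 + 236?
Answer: 62500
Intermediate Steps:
O = 144
t = 106
(t + O)**2 = (106 + 144)**2 = 250**2 = 62500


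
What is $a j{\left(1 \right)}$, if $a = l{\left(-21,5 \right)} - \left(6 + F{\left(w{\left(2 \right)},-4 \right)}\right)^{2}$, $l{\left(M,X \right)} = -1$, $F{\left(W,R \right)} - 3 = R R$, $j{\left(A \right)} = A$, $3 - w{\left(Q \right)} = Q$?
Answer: $-626$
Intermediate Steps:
$w{\left(Q \right)} = 3 - Q$
$F{\left(W,R \right)} = 3 + R^{2}$ ($F{\left(W,R \right)} = 3 + R R = 3 + R^{2}$)
$a = -626$ ($a = -1 - \left(6 + \left(3 + \left(-4\right)^{2}\right)\right)^{2} = -1 - \left(6 + \left(3 + 16\right)\right)^{2} = -1 - \left(6 + 19\right)^{2} = -1 - 25^{2} = -1 - 625 = -626$)
$a j{\left(1 \right)} = \left(-626\right) 1 = -626$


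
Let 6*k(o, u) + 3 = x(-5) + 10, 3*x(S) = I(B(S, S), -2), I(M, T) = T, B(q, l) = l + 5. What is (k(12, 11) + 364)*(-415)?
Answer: -2726965/18 ≈ -1.5150e+5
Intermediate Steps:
B(q, l) = 5 + l
x(S) = -2/3 (x(S) = (1/3)*(-2) = -2/3)
k(o, u) = 19/18 (k(o, u) = -1/2 + (-2/3 + 10)/6 = -1/2 + (1/6)*(28/3) = -1/2 + 14/9 = 19/18)
(k(12, 11) + 364)*(-415) = (19/18 + 364)*(-415) = (6571/18)*(-415) = -2726965/18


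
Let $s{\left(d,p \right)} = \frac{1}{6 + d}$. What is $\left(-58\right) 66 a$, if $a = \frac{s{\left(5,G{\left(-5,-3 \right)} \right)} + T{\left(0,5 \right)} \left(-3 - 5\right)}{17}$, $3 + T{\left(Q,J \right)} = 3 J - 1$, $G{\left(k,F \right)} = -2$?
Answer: $\frac{336516}{17} \approx 19795.0$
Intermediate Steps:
$T{\left(Q,J \right)} = -4 + 3 J$ ($T{\left(Q,J \right)} = -3 + \left(3 J - 1\right) = -3 + \left(-1 + 3 J\right) = -4 + 3 J$)
$a = - \frac{967}{187}$ ($a = \frac{\frac{1}{6 + 5} + \left(-4 + 3 \cdot 5\right) \left(-3 - 5\right)}{17} = \left(\frac{1}{11} + \left(-4 + 15\right) \left(-8\right)\right) \frac{1}{17} = \left(\frac{1}{11} + 11 \left(-8\right)\right) \frac{1}{17} = \left(\frac{1}{11} - 88\right) \frac{1}{17} = \left(- \frac{967}{11}\right) \frac{1}{17} = - \frac{967}{187} \approx -5.1711$)
$\left(-58\right) 66 a = \left(-58\right) 66 \left(- \frac{967}{187}\right) = \left(-3828\right) \left(- \frac{967}{187}\right) = \frac{336516}{17}$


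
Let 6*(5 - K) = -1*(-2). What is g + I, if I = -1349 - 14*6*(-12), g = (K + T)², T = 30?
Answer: 7747/9 ≈ 860.78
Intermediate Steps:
K = 14/3 (K = 5 - (-1)*(-2)/6 = 5 - ⅙*2 = 5 - ⅓ = 14/3 ≈ 4.6667)
g = 10816/9 (g = (14/3 + 30)² = (104/3)² = 10816/9 ≈ 1201.8)
I = -341 (I = -1349 - 84*(-12) = -1349 - 1*(-1008) = -1349 + 1008 = -341)
g + I = 10816/9 - 341 = 7747/9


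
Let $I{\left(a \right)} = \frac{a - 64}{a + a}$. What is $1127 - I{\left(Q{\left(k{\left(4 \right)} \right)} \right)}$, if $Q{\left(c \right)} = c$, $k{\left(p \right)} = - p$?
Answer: $\frac{2237}{2} \approx 1118.5$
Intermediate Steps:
$I{\left(a \right)} = \frac{-64 + a}{2 a}$
$1127 - I{\left(Q{\left(k{\left(4 \right)} \right)} \right)} = 1127 - \frac{-64 - 4}{2 \left(\left(-1\right) 4\right)} = 1127 - \frac{-64 - 4}{2 \left(-4\right)} = 1127 - \frac{1}{2} \left(- \frac{1}{4}\right) \left(-68\right) = 1127 - \frac{17}{2} = \frac{2237}{2}$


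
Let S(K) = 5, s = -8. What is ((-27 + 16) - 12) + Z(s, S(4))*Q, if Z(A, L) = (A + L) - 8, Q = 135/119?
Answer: -4222/119 ≈ -35.479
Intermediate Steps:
Q = 135/119 (Q = 135*(1/119) = 135/119 ≈ 1.1345)
Z(A, L) = -8 + A + L
((-27 + 16) - 12) + Z(s, S(4))*Q = ((-27 + 16) - 12) + (-8 - 8 + 5)*(135/119) = (-11 - 12) - 11*135/119 = -23 - 1485/119 = -4222/119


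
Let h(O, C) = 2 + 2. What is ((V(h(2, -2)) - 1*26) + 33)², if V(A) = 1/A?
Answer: 841/16 ≈ 52.563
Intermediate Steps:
h(O, C) = 4
((V(h(2, -2)) - 1*26) + 33)² = ((1/4 - 1*26) + 33)² = ((¼ - 26) + 33)² = (-103/4 + 33)² = (29/4)² = 841/16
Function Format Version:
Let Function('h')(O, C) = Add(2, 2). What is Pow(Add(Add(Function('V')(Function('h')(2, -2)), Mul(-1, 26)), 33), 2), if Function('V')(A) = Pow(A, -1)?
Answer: Rational(841, 16) ≈ 52.563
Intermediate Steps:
Function('h')(O, C) = 4
Pow(Add(Add(Function('V')(Function('h')(2, -2)), Mul(-1, 26)), 33), 2) = Pow(Add(Add(Pow(4, -1), Mul(-1, 26)), 33), 2) = Pow(Add(Add(Rational(1, 4), -26), 33), 2) = Pow(Add(Rational(-103, 4), 33), 2) = Pow(Rational(29, 4), 2) = Rational(841, 16)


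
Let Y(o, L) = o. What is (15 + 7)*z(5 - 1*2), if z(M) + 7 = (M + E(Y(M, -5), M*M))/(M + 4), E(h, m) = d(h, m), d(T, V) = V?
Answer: -814/7 ≈ -116.29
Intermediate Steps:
E(h, m) = m
z(M) = -7 + (M + M²)/(4 + M) (z(M) = -7 + (M + M*M)/(M + 4) = -7 + (M + M²)/(4 + M))
(15 + 7)*z(5 - 1*2) = (15 + 7)*((-28 + (5 - 1*2)² - 6*(5 - 1*2))/(4 + (5 - 1*2))) = 22*((-28 + (5 - 2)² - 6*(5 - 2))/(4 + (5 - 2))) = 22*((-28 + 3² - 6*3)/(4 + 3)) = 22*((-28 + 9 - 18)/7) = 22*((⅐)*(-37)) = 22*(-37/7) = -814/7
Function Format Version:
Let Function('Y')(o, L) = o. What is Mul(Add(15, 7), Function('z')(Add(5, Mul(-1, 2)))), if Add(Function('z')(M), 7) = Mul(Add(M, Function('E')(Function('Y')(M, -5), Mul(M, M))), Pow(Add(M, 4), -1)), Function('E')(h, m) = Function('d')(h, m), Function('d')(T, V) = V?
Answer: Rational(-814, 7) ≈ -116.29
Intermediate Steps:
Function('E')(h, m) = m
Function('z')(M) = Add(-7, Mul(Pow(Add(4, M), -1), Add(M, Pow(M, 2)))) (Function('z')(M) = Add(-7, Mul(Add(M, Mul(M, M)), Pow(Add(M, 4), -1))) = Add(-7, Mul(Add(M, Pow(M, 2)), Pow(Add(4, M), -1))) = Add(-7, Mul(Pow(Add(4, M), -1), Add(M, Pow(M, 2)))))
Mul(Add(15, 7), Function('z')(Add(5, Mul(-1, 2)))) = Mul(Add(15, 7), Mul(Pow(Add(4, Add(5, Mul(-1, 2))), -1), Add(-28, Pow(Add(5, Mul(-1, 2)), 2), Mul(-6, Add(5, Mul(-1, 2)))))) = Mul(22, Mul(Pow(Add(4, Add(5, -2)), -1), Add(-28, Pow(Add(5, -2), 2), Mul(-6, Add(5, -2))))) = Mul(22, Mul(Pow(Add(4, 3), -1), Add(-28, Pow(3, 2), Mul(-6, 3)))) = Mul(22, Mul(Pow(7, -1), Add(-28, 9, -18))) = Mul(22, Mul(Rational(1, 7), -37)) = Mul(22, Rational(-37, 7)) = Rational(-814, 7)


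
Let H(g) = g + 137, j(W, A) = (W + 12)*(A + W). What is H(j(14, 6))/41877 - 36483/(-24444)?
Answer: 19059979/12637548 ≈ 1.5082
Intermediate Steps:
j(W, A) = (12 + W)*(A + W)
H(g) = 137 + g
H(j(14, 6))/41877 - 36483/(-24444) = (137 + (14**2 + 12*6 + 12*14 + 6*14))/41877 - 36483/(-24444) = (137 + (196 + 72 + 168 + 84))*(1/41877) - 36483*(-1/24444) = (137 + 520)*(1/41877) + 12161/8148 = 657*(1/41877) + 12161/8148 = 73/4653 + 12161/8148 = 19059979/12637548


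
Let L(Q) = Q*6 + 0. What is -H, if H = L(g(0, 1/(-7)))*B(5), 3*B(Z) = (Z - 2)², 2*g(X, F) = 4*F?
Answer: 36/7 ≈ 5.1429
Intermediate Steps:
g(X, F) = 2*F (g(X, F) = (4*F)/2 = 2*F)
B(Z) = (-2 + Z)²/3 (B(Z) = (Z - 2)²/3 = (-2 + Z)²/3)
L(Q) = 6*Q (L(Q) = 6*Q + 0 = 6*Q)
H = -36/7 (H = (6*(2/(-7)))*((-2 + 5)²/3) = (6*(2*(-⅐)))*((⅓)*3²) = (6*(-2/7))*((⅓)*9) = -12/7*3 = -36/7 ≈ -5.1429)
-H = -1*(-36/7) = 36/7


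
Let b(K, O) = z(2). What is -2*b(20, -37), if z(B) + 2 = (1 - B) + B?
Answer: 2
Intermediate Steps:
z(B) = -1 (z(B) = -2 + ((1 - B) + B) = -2 + 1 = -1)
b(K, O) = -1
-2*b(20, -37) = -2*(-1) = 2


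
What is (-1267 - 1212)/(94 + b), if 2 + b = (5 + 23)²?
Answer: -2479/876 ≈ -2.8299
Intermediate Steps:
b = 782 (b = -2 + (5 + 23)² = -2 + 28² = -2 + 784 = 782)
(-1267 - 1212)/(94 + b) = (-1267 - 1212)/(94 + 782) = -2479/876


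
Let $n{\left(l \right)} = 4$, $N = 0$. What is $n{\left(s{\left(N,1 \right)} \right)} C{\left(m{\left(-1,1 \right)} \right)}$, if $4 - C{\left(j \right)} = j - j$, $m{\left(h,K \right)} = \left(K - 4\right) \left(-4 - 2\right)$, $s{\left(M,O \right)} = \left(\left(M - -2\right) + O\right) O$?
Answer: $16$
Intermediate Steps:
$s{\left(M,O \right)} = O \left(2 + M + O\right)$ ($s{\left(M,O \right)} = \left(\left(M + 2\right) + O\right) O = \left(\left(2 + M\right) + O\right) O = \left(2 + M + O\right) O = O \left(2 + M + O\right)$)
$m{\left(h,K \right)} = 24 - 6 K$ ($m{\left(h,K \right)} = \left(-4 + K\right) \left(-6\right) = 24 - 6 K$)
$C{\left(j \right)} = 4$ ($C{\left(j \right)} = 4 - \left(j - j\right) = 4 - 0 = 4 + 0 = 4$)
$n{\left(s{\left(N,1 \right)} \right)} C{\left(m{\left(-1,1 \right)} \right)} = 4 \cdot 4 = 16$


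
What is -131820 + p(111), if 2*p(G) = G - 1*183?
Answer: -131856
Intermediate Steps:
p(G) = -183/2 + G/2 (p(G) = (G - 1*183)/2 = (G - 183)/2 = (-183 + G)/2 = -183/2 + G/2)
-131820 + p(111) = -131820 + (-183/2 + (½)*111) = -131820 + (-183/2 + 111/2) = -131820 - 36 = -131856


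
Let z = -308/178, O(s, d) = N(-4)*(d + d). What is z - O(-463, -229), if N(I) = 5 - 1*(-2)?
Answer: 285180/89 ≈ 3204.3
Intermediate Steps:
N(I) = 7 (N(I) = 5 + 2 = 7)
O(s, d) = 14*d (O(s, d) = 7*(d + d) = 7*(2*d) = 14*d)
z = -154/89 (z = -308*1/178 = -154/89 ≈ -1.7303)
z - O(-463, -229) = -154/89 - 14*(-229) = -154/89 - 1*(-3206) = -154/89 + 3206 = 285180/89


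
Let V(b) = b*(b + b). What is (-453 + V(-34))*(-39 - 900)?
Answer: -1745601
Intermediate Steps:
V(b) = 2*b**2 (V(b) = b*(2*b) = 2*b**2)
(-453 + V(-34))*(-39 - 900) = (-453 + 2*(-34)**2)*(-39 - 900) = (-453 + 2*1156)*(-939) = (-453 + 2312)*(-939) = 1859*(-939) = -1745601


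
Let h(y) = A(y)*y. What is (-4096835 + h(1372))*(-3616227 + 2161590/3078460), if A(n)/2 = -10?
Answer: 4591311204061734825/307846 ≈ 1.4914e+13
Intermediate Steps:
A(n) = -20 (A(n) = 2*(-10) = -20)
h(y) = -20*y
(-4096835 + h(1372))*(-3616227 + 2161590/3078460) = (-4096835 - 20*1372)*(-3616227 + 2161590/3078460) = (-4096835 - 27440)*(-3616227 + 2161590*(1/3078460)) = -4124275*(-3616227 + 216159/307846) = -4124275*(-1113240800883/307846) = 4591311204061734825/307846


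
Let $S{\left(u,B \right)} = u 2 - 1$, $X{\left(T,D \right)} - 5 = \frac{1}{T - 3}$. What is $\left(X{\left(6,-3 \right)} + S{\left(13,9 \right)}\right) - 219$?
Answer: $- \frac{566}{3} \approx -188.67$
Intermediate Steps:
$X{\left(T,D \right)} = 5 + \frac{1}{-3 + T}$ ($X{\left(T,D \right)} = 5 + \frac{1}{T - 3} = 5 + \frac{1}{-3 + T}$)
$S{\left(u,B \right)} = -1 + 2 u$ ($S{\left(u,B \right)} = 2 u - 1 = -1 + 2 u$)
$\left(X{\left(6,-3 \right)} + S{\left(13,9 \right)}\right) - 219 = \left(\frac{-14 + 5 \cdot 6}{-3 + 6} + \left(-1 + 2 \cdot 13\right)\right) - 219 = \left(\frac{-14 + 30}{3} + \left(-1 + 26\right)\right) - 219 = \left(\frac{1}{3} \cdot 16 + 25\right) - 219 = \left(\frac{16}{3} + 25\right) - 219 = \frac{91}{3} - 219 = - \frac{566}{3}$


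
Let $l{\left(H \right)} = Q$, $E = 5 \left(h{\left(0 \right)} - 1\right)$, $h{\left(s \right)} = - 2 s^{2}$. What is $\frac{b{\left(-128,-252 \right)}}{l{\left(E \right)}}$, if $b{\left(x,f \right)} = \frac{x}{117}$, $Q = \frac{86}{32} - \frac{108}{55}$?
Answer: $- \frac{112640}{74529} \approx -1.5114$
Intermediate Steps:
$Q = \frac{637}{880}$ ($Q = 86 \cdot \frac{1}{32} - \frac{108}{55} = \frac{43}{16} - \frac{108}{55} = \frac{637}{880} \approx 0.72386$)
$b{\left(x,f \right)} = \frac{x}{117}$ ($b{\left(x,f \right)} = x \frac{1}{117} = \frac{x}{117}$)
$E = -5$ ($E = 5 \left(- 2 \cdot 0^{2} - 1\right) = 5 \left(\left(-2\right) 0 - 1\right) = 5 \left(0 - 1\right) = 5 \left(-1\right) = -5$)
$l{\left(H \right)} = \frac{637}{880}$
$\frac{b{\left(-128,-252 \right)}}{l{\left(E \right)}} = \frac{\frac{1}{117} \left(-128\right)}{\frac{637}{880}} = \left(- \frac{128}{117}\right) \frac{880}{637} = - \frac{112640}{74529}$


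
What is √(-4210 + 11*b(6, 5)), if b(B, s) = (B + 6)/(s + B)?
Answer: I*√4198 ≈ 64.792*I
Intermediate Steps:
b(B, s) = (6 + B)/(B + s)
√(-4210 + 11*b(6, 5)) = √(-4210 + 11*((6 + 6)/(6 + 5))) = √(-4210 + 11*(12/11)) = √(-4210 + 12) = √(-4198) = I*√4198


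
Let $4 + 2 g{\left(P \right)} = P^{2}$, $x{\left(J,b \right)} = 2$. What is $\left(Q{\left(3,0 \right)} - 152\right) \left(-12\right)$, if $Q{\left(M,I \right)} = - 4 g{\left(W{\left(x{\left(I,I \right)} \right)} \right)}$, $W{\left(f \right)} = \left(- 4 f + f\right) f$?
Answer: $5184$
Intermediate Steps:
$W{\left(f \right)} = - 3 f^{2}$ ($W{\left(f \right)} = - 3 f f = - 3 f^{2}$)
$g{\left(P \right)} = -2 + \frac{P^{2}}{2}$
$Q{\left(M,I \right)} = -280$ ($Q{\left(M,I \right)} = - 4 \left(-2 + \frac{\left(- 3 \cdot 2^{2}\right)^{2}}{2}\right) = - 4 \left(-2 + \frac{\left(\left(-3\right) 4\right)^{2}}{2}\right) = - 4 \left(-2 + \frac{\left(-12\right)^{2}}{2}\right) = - 4 \left(-2 + \frac{1}{2} \cdot 144\right) = - 4 \left(-2 + 72\right) = \left(-4\right) 70 = -280$)
$\left(Q{\left(3,0 \right)} - 152\right) \left(-12\right) = \left(-280 - 152\right) \left(-12\right) = \left(-432\right) \left(-12\right) = 5184$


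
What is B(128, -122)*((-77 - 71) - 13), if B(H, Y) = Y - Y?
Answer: 0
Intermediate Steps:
B(H, Y) = 0
B(128, -122)*((-77 - 71) - 13) = 0*((-77 - 71) - 13) = 0*(-148 - 13) = 0*(-161) = 0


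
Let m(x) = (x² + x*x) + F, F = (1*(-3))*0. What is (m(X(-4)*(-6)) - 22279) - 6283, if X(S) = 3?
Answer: -27914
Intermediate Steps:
F = 0 (F = -3*0 = 0)
m(x) = 2*x² (m(x) = (x² + x*x) + 0 = (x² + x²) + 0 = 2*x² + 0 = 2*x²)
(m(X(-4)*(-6)) - 22279) - 6283 = (2*(3*(-6))² - 22279) - 6283 = (2*(-18)² - 22279) - 6283 = (2*324 - 22279) - 6283 = (648 - 22279) - 6283 = -21631 - 6283 = -27914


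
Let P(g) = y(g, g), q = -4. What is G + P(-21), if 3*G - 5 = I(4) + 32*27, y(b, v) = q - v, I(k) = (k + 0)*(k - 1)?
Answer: 932/3 ≈ 310.67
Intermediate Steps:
I(k) = k*(-1 + k)
y(b, v) = -4 - v
P(g) = -4 - g
G = 881/3 (G = 5/3 + (4*(-1 + 4) + 32*27)/3 = 5/3 + (4*3 + 864)/3 = 5/3 + (12 + 864)/3 = 5/3 + (1/3)*876 = 5/3 + 292 = 881/3 ≈ 293.67)
G + P(-21) = 881/3 + (-4 - 1*(-21)) = 881/3 + (-4 + 21) = 881/3 + 17 = 932/3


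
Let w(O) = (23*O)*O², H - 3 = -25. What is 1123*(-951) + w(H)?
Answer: -1312877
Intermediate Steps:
H = -22 (H = 3 - 25 = -22)
w(O) = 23*O³
1123*(-951) + w(H) = 1123*(-951) + 23*(-22)³ = -1067973 + 23*(-10648) = -1067973 - 244904 = -1312877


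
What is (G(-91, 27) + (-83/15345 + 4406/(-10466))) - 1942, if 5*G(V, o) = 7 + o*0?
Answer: -31173033301/16060077 ≈ -1941.0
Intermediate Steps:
G(V, o) = 7/5 (G(V, o) = (7 + o*0)/5 = (7 + 0)/5 = (⅕)*7 = 7/5)
(G(-91, 27) + (-83/15345 + 4406/(-10466))) - 1942 = (7/5 + (-83/15345 + 4406/(-10466))) - 1942 = (7/5 + (-83*1/15345 + 4406*(-1/10466))) - 1942 = (7/5 + (-83/15345 - 2203/5233)) - 1942 = (7/5 - 34239374/80300385) - 1942 = 15636233/16060077 - 1942 = -31173033301/16060077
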